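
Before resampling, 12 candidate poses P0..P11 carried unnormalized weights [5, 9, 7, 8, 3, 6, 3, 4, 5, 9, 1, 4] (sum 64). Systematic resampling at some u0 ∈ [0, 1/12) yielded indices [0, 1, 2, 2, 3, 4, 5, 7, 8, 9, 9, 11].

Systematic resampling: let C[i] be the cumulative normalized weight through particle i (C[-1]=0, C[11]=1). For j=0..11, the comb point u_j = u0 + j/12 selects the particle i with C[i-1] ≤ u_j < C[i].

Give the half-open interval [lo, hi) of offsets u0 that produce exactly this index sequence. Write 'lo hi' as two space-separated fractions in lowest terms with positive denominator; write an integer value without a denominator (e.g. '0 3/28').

C = [5/64, 7/32, 21/64, 29/64, 1/2, 19/32, 41/64, 45/64, 25/32, 59/64, 15/16, 1]
j=0 picked index 0: u0 ∈ [0, 5/64)
j=1 picked index 1: u0 ∈ [-1/192, 13/96)
j=2 picked index 2: u0 ∈ [5/96, 31/192)
j=3 picked index 2: u0 ∈ [-1/32, 5/64)
j=4 picked index 3: u0 ∈ [-1/192, 23/192)
j=5 picked index 4: u0 ∈ [7/192, 1/12)
j=6 picked index 5: u0 ∈ [0, 3/32)
j=7 picked index 7: u0 ∈ [11/192, 23/192)
j=8 picked index 8: u0 ∈ [7/192, 11/96)
j=9 picked index 9: u0 ∈ [1/32, 11/64)
j=10 picked index 9: u0 ∈ [-5/96, 17/192)
j=11 picked index 11: u0 ∈ [1/48, 1/12)
intersection: [11/192, 5/64)

11/192 5/64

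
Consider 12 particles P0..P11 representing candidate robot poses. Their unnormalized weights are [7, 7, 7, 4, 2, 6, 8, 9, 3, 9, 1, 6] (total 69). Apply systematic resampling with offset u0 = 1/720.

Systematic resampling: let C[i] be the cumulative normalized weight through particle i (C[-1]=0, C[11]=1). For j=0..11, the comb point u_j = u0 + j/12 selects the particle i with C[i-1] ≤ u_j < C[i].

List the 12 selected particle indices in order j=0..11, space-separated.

C = [7/69, 14/69, 7/23, 25/69, 9/23, 11/23, 41/69, 50/69, 53/69, 62/69, 21/23, 1]
j=0: u_0=1/720 ∈ [0, 7/69) → index 0
j=1: u_1=61/720 ∈ [0, 7/69) → index 0
j=2: u_2=121/720 ∈ [7/69, 14/69) → index 1
j=3: u_3=181/720 ∈ [14/69, 7/23) → index 2
j=4: u_4=241/720 ∈ [7/23, 25/69) → index 3
j=5: u_5=301/720 ∈ [9/23, 11/23) → index 5
j=6: u_6=361/720 ∈ [11/23, 41/69) → index 6
j=7: u_7=421/720 ∈ [11/23, 41/69) → index 6
j=8: u_8=481/720 ∈ [41/69, 50/69) → index 7
j=9: u_9=541/720 ∈ [50/69, 53/69) → index 8
j=10: u_10=601/720 ∈ [53/69, 62/69) → index 9
j=11: u_11=661/720 ∈ [21/23, 1) → index 11

0 0 1 2 3 5 6 6 7 8 9 11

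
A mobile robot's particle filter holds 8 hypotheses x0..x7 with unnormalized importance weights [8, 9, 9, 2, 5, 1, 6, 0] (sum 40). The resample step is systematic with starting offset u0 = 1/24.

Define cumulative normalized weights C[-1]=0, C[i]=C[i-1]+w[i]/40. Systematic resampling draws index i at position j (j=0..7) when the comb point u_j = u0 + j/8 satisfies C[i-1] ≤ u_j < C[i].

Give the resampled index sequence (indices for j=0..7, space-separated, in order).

C = [1/5, 17/40, 13/20, 7/10, 33/40, 17/20, 1, 1]
j=0: u_0=1/24 ∈ [0, 1/5) → index 0
j=1: u_1=1/6 ∈ [0, 1/5) → index 0
j=2: u_2=7/24 ∈ [1/5, 17/40) → index 1
j=3: u_3=5/12 ∈ [1/5, 17/40) → index 1
j=4: u_4=13/24 ∈ [17/40, 13/20) → index 2
j=5: u_5=2/3 ∈ [13/20, 7/10) → index 3
j=6: u_6=19/24 ∈ [7/10, 33/40) → index 4
j=7: u_7=11/12 ∈ [17/20, 1) → index 6

0 0 1 1 2 3 4 6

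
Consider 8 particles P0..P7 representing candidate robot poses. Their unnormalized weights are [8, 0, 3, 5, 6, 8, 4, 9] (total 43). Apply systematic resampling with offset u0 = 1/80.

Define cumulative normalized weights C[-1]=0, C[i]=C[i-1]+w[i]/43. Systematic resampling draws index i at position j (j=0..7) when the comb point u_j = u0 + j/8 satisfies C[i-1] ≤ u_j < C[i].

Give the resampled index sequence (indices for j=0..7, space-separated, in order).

0 0 3 4 5 5 6 7

C = [8/43, 8/43, 11/43, 16/43, 22/43, 30/43, 34/43, 1]
j=0: u_0=1/80 ∈ [0, 8/43) → index 0
j=1: u_1=11/80 ∈ [0, 8/43) → index 0
j=2: u_2=21/80 ∈ [11/43, 16/43) → index 3
j=3: u_3=31/80 ∈ [16/43, 22/43) → index 4
j=4: u_4=41/80 ∈ [22/43, 30/43) → index 5
j=5: u_5=51/80 ∈ [22/43, 30/43) → index 5
j=6: u_6=61/80 ∈ [30/43, 34/43) → index 6
j=7: u_7=71/80 ∈ [34/43, 1) → index 7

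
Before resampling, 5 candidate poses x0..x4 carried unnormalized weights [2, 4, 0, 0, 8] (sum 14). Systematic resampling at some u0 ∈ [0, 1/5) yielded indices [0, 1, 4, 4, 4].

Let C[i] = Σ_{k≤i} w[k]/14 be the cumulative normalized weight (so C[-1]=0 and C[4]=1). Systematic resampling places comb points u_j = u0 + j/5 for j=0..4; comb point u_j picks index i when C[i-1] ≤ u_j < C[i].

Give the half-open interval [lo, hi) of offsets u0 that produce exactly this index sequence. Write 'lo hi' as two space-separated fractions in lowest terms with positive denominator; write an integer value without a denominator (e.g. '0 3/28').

C = [1/7, 3/7, 3/7, 3/7, 1]
j=0 picked index 0: u0 ∈ [0, 1/7)
j=1 picked index 1: u0 ∈ [-2/35, 8/35)
j=2 picked index 4: u0 ∈ [1/35, 3/5)
j=3 picked index 4: u0 ∈ [-6/35, 2/5)
j=4 picked index 4: u0 ∈ [-13/35, 1/5)
intersection: [1/35, 1/7)

1/35 1/7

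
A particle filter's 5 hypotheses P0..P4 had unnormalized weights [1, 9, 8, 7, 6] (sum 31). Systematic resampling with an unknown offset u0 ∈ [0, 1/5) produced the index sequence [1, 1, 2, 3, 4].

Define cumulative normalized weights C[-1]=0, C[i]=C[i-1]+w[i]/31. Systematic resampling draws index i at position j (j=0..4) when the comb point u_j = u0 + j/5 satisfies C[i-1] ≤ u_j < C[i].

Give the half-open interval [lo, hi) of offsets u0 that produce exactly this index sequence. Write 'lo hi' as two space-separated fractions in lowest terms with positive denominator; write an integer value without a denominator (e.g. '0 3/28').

C = [1/31, 10/31, 18/31, 25/31, 1]
j=0 picked index 1: u0 ∈ [1/31, 10/31)
j=1 picked index 1: u0 ∈ [-26/155, 19/155)
j=2 picked index 2: u0 ∈ [-12/155, 28/155)
j=3 picked index 3: u0 ∈ [-3/155, 32/155)
j=4 picked index 4: u0 ∈ [1/155, 1/5)
intersection: [1/31, 19/155)

1/31 19/155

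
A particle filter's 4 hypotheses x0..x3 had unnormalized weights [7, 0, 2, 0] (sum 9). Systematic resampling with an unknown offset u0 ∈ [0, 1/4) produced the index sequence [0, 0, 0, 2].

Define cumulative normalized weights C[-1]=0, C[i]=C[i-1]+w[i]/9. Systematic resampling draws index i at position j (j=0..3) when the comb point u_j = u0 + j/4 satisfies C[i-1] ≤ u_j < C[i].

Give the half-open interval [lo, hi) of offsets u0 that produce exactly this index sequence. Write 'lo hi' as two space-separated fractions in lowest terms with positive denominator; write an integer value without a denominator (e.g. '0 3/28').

C = [7/9, 7/9, 1, 1]
j=0 picked index 0: u0 ∈ [0, 7/9)
j=1 picked index 0: u0 ∈ [-1/4, 19/36)
j=2 picked index 0: u0 ∈ [-1/2, 5/18)
j=3 picked index 2: u0 ∈ [1/36, 1/4)
intersection: [1/36, 1/4)

1/36 1/4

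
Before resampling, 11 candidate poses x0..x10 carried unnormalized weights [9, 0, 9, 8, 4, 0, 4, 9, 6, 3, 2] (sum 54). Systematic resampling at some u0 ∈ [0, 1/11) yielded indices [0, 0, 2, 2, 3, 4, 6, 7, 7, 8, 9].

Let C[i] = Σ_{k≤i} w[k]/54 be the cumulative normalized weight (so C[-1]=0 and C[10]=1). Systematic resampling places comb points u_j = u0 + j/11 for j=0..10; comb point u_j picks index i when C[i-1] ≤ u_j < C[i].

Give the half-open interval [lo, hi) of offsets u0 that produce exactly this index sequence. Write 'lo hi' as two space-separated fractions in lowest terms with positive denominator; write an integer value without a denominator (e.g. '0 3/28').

C = [1/6, 1/6, 1/3, 13/27, 5/9, 5/9, 17/27, 43/54, 49/54, 26/27, 1]
j=0 picked index 0: u0 ∈ [0, 1/6)
j=1 picked index 0: u0 ∈ [-1/11, 5/66)
j=2 picked index 2: u0 ∈ [-1/66, 5/33)
j=3 picked index 2: u0 ∈ [-7/66, 2/33)
j=4 picked index 3: u0 ∈ [-1/33, 35/297)
j=5 picked index 4: u0 ∈ [8/297, 10/99)
j=6 picked index 6: u0 ∈ [1/99, 25/297)
j=7 picked index 7: u0 ∈ [-2/297, 95/594)
j=8 picked index 7: u0 ∈ [-29/297, 41/594)
j=9 picked index 8: u0 ∈ [-13/594, 53/594)
j=10 picked index 9: u0 ∈ [-1/594, 16/297)
intersection: [8/297, 16/297)

8/297 16/297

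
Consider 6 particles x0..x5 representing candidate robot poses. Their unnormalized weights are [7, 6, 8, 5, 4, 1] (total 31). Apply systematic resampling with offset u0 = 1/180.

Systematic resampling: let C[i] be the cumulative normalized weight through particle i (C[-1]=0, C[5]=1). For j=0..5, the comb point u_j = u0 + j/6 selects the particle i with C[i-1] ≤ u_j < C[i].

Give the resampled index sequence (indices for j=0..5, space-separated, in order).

C = [7/31, 13/31, 21/31, 26/31, 30/31, 1]
j=0: u_0=1/180 ∈ [0, 7/31) → index 0
j=1: u_1=31/180 ∈ [0, 7/31) → index 0
j=2: u_2=61/180 ∈ [7/31, 13/31) → index 1
j=3: u_3=91/180 ∈ [13/31, 21/31) → index 2
j=4: u_4=121/180 ∈ [13/31, 21/31) → index 2
j=5: u_5=151/180 ∈ [26/31, 30/31) → index 4

0 0 1 2 2 4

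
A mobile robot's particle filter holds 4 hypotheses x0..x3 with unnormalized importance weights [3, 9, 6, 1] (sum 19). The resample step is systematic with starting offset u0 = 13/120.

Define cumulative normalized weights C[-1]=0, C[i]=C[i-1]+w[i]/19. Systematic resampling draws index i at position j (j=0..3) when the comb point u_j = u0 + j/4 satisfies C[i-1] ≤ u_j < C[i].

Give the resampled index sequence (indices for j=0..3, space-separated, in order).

C = [3/19, 12/19, 18/19, 1]
j=0: u_0=13/120 ∈ [0, 3/19) → index 0
j=1: u_1=43/120 ∈ [3/19, 12/19) → index 1
j=2: u_2=73/120 ∈ [3/19, 12/19) → index 1
j=3: u_3=103/120 ∈ [12/19, 18/19) → index 2

0 1 1 2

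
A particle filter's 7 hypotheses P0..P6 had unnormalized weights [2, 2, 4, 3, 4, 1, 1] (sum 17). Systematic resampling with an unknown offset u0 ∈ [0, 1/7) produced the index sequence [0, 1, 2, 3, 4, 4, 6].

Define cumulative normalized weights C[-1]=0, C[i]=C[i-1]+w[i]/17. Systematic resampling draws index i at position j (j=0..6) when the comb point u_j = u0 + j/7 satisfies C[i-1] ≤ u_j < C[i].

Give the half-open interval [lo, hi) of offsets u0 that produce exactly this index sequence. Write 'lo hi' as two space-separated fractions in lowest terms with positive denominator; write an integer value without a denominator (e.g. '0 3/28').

C = [2/17, 4/17, 8/17, 11/17, 15/17, 16/17, 1]
j=0 picked index 0: u0 ∈ [0, 2/17)
j=1 picked index 1: u0 ∈ [-3/119, 11/119)
j=2 picked index 2: u0 ∈ [-6/119, 22/119)
j=3 picked index 3: u0 ∈ [5/119, 26/119)
j=4 picked index 4: u0 ∈ [9/119, 37/119)
j=5 picked index 4: u0 ∈ [-8/119, 20/119)
j=6 picked index 6: u0 ∈ [10/119, 1/7)
intersection: [10/119, 11/119)

10/119 11/119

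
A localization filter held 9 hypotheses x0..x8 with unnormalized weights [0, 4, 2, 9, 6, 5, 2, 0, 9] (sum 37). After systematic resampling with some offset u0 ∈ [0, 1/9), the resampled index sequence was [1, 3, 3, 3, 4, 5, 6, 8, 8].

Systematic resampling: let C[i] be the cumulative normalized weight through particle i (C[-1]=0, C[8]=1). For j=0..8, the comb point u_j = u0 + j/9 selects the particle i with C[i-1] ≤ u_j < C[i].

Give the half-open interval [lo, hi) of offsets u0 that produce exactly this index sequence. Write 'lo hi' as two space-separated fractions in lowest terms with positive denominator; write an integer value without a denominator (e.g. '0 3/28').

C = [0, 4/37, 6/37, 15/37, 21/37, 26/37, 28/37, 28/37, 1]
j=0 picked index 1: u0 ∈ [0, 4/37)
j=1 picked index 3: u0 ∈ [17/333, 98/333)
j=2 picked index 3: u0 ∈ [-20/333, 61/333)
j=3 picked index 3: u0 ∈ [-19/111, 8/111)
j=4 picked index 4: u0 ∈ [-13/333, 41/333)
j=5 picked index 5: u0 ∈ [4/333, 49/333)
j=6 picked index 6: u0 ∈ [4/111, 10/111)
j=7 picked index 8: u0 ∈ [-7/333, 2/9)
j=8 picked index 8: u0 ∈ [-44/333, 1/9)
intersection: [17/333, 8/111)

17/333 8/111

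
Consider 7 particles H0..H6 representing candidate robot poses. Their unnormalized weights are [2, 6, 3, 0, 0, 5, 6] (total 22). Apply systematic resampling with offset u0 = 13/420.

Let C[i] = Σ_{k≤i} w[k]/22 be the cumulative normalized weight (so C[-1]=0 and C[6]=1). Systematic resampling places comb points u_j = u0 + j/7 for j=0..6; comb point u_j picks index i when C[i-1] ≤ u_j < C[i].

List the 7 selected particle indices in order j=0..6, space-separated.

C = [1/11, 4/11, 1/2, 1/2, 1/2, 8/11, 1]
j=0: u_0=13/420 ∈ [0, 1/11) → index 0
j=1: u_1=73/420 ∈ [1/11, 4/11) → index 1
j=2: u_2=19/60 ∈ [1/11, 4/11) → index 1
j=3: u_3=193/420 ∈ [4/11, 1/2) → index 2
j=4: u_4=253/420 ∈ [1/2, 8/11) → index 5
j=5: u_5=313/420 ∈ [8/11, 1) → index 6
j=6: u_6=373/420 ∈ [8/11, 1) → index 6

0 1 1 2 5 6 6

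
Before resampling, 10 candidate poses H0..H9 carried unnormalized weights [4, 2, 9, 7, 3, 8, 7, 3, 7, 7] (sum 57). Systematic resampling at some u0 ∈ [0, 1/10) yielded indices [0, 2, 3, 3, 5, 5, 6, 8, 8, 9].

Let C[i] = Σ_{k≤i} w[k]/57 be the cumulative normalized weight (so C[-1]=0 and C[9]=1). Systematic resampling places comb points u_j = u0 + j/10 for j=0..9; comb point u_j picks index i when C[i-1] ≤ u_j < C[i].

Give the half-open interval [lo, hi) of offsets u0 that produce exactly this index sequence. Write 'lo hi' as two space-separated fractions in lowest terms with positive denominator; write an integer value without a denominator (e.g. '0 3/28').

6/95 4/57

C = [4/57, 2/19, 5/19, 22/57, 25/57, 11/19, 40/57, 43/57, 50/57, 1]
j=0 picked index 0: u0 ∈ [0, 4/57)
j=1 picked index 2: u0 ∈ [1/190, 31/190)
j=2 picked index 3: u0 ∈ [6/95, 53/285)
j=3 picked index 3: u0 ∈ [-7/190, 49/570)
j=4 picked index 5: u0 ∈ [11/285, 17/95)
j=5 picked index 5: u0 ∈ [-7/114, 3/38)
j=6 picked index 6: u0 ∈ [-2/95, 29/285)
j=7 picked index 8: u0 ∈ [31/570, 101/570)
j=8 picked index 8: u0 ∈ [-13/285, 22/285)
j=9 picked index 9: u0 ∈ [-13/570, 1/10)
intersection: [6/95, 4/57)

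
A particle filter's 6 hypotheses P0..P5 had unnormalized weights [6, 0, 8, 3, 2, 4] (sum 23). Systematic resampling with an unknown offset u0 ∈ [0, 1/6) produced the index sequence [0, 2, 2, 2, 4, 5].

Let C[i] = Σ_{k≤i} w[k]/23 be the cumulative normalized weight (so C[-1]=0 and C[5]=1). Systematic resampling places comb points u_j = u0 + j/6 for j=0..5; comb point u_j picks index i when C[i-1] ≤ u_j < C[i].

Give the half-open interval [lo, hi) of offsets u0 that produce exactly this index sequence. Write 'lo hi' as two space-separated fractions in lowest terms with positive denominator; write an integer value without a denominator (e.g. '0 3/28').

13/138 5/46

C = [6/23, 6/23, 14/23, 17/23, 19/23, 1]
j=0 picked index 0: u0 ∈ [0, 6/23)
j=1 picked index 2: u0 ∈ [13/138, 61/138)
j=2 picked index 2: u0 ∈ [-5/69, 19/69)
j=3 picked index 2: u0 ∈ [-11/46, 5/46)
j=4 picked index 4: u0 ∈ [5/69, 11/69)
j=5 picked index 5: u0 ∈ [-1/138, 1/6)
intersection: [13/138, 5/46)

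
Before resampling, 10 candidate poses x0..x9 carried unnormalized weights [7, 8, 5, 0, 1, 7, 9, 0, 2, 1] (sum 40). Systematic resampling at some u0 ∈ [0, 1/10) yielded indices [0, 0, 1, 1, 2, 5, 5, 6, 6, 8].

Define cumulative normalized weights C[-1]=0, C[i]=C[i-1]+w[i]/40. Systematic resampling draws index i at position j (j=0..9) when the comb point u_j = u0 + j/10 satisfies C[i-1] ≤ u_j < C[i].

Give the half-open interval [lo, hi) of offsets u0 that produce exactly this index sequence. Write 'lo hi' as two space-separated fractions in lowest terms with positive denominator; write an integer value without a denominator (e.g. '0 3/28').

C = [7/40, 3/8, 1/2, 1/2, 21/40, 7/10, 37/40, 37/40, 39/40, 1]
j=0 picked index 0: u0 ∈ [0, 7/40)
j=1 picked index 0: u0 ∈ [-1/10, 3/40)
j=2 picked index 1: u0 ∈ [-1/40, 7/40)
j=3 picked index 1: u0 ∈ [-1/8, 3/40)
j=4 picked index 2: u0 ∈ [-1/40, 1/10)
j=5 picked index 5: u0 ∈ [1/40, 1/5)
j=6 picked index 5: u0 ∈ [-3/40, 1/10)
j=7 picked index 6: u0 ∈ [0, 9/40)
j=8 picked index 6: u0 ∈ [-1/10, 1/8)
j=9 picked index 8: u0 ∈ [1/40, 3/40)
intersection: [1/40, 3/40)

1/40 3/40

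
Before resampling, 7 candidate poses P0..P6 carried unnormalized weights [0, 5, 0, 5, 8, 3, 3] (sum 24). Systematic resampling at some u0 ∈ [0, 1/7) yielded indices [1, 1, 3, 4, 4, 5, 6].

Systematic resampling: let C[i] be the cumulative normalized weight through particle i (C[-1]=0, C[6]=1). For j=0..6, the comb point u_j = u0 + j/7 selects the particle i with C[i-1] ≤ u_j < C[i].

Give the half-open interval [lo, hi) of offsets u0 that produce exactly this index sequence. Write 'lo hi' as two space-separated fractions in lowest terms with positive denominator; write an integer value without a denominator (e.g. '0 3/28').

C = [0, 5/24, 5/24, 5/12, 3/4, 7/8, 1]
j=0 picked index 1: u0 ∈ [0, 5/24)
j=1 picked index 1: u0 ∈ [-1/7, 11/168)
j=2 picked index 3: u0 ∈ [-13/168, 11/84)
j=3 picked index 4: u0 ∈ [-1/84, 9/28)
j=4 picked index 4: u0 ∈ [-13/84, 5/28)
j=5 picked index 5: u0 ∈ [1/28, 9/56)
j=6 picked index 6: u0 ∈ [1/56, 1/7)
intersection: [1/28, 11/168)

1/28 11/168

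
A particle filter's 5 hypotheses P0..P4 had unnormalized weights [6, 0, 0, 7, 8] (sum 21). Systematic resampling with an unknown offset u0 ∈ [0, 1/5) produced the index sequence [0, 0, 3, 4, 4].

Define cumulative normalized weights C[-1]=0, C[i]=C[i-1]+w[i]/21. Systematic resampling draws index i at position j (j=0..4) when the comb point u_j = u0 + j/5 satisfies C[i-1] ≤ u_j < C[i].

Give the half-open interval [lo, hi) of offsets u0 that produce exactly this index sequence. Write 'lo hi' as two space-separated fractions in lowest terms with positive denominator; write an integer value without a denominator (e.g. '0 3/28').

C = [2/7, 2/7, 2/7, 13/21, 1]
j=0 picked index 0: u0 ∈ [0, 2/7)
j=1 picked index 0: u0 ∈ [-1/5, 3/35)
j=2 picked index 3: u0 ∈ [-4/35, 23/105)
j=3 picked index 4: u0 ∈ [2/105, 2/5)
j=4 picked index 4: u0 ∈ [-19/105, 1/5)
intersection: [2/105, 3/35)

2/105 3/35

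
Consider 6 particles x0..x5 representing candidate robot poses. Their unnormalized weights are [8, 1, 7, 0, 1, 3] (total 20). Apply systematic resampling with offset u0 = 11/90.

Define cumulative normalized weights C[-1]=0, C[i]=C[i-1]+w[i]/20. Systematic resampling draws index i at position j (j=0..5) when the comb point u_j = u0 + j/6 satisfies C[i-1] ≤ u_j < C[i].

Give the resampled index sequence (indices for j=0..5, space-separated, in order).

C = [2/5, 9/20, 4/5, 4/5, 17/20, 1]
j=0: u_0=11/90 ∈ [0, 2/5) → index 0
j=1: u_1=13/45 ∈ [0, 2/5) → index 0
j=2: u_2=41/90 ∈ [9/20, 4/5) → index 2
j=3: u_3=28/45 ∈ [9/20, 4/5) → index 2
j=4: u_4=71/90 ∈ [9/20, 4/5) → index 2
j=5: u_5=43/45 ∈ [17/20, 1) → index 5

0 0 2 2 2 5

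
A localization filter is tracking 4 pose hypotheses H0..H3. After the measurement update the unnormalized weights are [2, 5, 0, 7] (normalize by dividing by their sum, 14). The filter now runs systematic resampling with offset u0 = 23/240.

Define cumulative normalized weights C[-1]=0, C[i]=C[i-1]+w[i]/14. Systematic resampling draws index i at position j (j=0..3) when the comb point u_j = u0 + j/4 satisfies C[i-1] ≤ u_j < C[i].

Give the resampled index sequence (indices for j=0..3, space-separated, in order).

0 1 3 3

C = [1/7, 1/2, 1/2, 1]
j=0: u_0=23/240 ∈ [0, 1/7) → index 0
j=1: u_1=83/240 ∈ [1/7, 1/2) → index 1
j=2: u_2=143/240 ∈ [1/2, 1) → index 3
j=3: u_3=203/240 ∈ [1/2, 1) → index 3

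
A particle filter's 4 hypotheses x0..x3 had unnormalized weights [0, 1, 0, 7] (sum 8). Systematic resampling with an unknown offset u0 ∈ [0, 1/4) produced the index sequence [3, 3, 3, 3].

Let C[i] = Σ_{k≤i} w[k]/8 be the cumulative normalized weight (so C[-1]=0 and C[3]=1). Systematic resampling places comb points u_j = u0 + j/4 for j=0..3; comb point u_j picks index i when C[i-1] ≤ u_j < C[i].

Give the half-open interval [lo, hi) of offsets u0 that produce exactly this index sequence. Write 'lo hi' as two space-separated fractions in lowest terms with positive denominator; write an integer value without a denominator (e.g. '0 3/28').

C = [0, 1/8, 1/8, 1]
j=0 picked index 3: u0 ∈ [1/8, 1)
j=1 picked index 3: u0 ∈ [-1/8, 3/4)
j=2 picked index 3: u0 ∈ [-3/8, 1/2)
j=3 picked index 3: u0 ∈ [-5/8, 1/4)
intersection: [1/8, 1/4)

1/8 1/4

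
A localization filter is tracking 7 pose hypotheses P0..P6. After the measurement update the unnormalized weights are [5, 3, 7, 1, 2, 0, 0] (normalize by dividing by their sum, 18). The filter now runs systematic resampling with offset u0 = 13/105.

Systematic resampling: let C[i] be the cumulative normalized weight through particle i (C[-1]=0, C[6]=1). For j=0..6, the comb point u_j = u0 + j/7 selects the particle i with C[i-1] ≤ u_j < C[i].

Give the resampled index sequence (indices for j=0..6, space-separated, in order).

C = [5/18, 4/9, 5/6, 8/9, 1, 1, 1]
j=0: u_0=13/105 ∈ [0, 5/18) → index 0
j=1: u_1=4/15 ∈ [0, 5/18) → index 0
j=2: u_2=43/105 ∈ [5/18, 4/9) → index 1
j=3: u_3=58/105 ∈ [4/9, 5/6) → index 2
j=4: u_4=73/105 ∈ [4/9, 5/6) → index 2
j=5: u_5=88/105 ∈ [5/6, 8/9) → index 3
j=6: u_6=103/105 ∈ [8/9, 1) → index 4

0 0 1 2 2 3 4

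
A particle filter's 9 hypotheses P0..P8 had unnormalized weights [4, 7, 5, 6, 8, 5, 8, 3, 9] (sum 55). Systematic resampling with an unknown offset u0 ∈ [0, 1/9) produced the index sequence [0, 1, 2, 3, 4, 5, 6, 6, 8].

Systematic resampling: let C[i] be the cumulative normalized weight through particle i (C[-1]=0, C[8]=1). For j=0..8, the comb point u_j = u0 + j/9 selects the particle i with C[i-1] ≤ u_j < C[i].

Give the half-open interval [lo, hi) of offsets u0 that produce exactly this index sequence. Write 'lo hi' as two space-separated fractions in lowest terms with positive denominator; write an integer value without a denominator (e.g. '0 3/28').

C = [4/55, 1/5, 16/55, 2/5, 6/11, 7/11, 43/55, 46/55, 1]
j=0 picked index 0: u0 ∈ [0, 4/55)
j=1 picked index 1: u0 ∈ [-19/495, 4/45)
j=2 picked index 2: u0 ∈ [-1/45, 34/495)
j=3 picked index 3: u0 ∈ [-7/165, 1/15)
j=4 picked index 4: u0 ∈ [-2/45, 10/99)
j=5 picked index 5: u0 ∈ [-1/99, 8/99)
j=6 picked index 6: u0 ∈ [-1/33, 19/165)
j=7 picked index 6: u0 ∈ [-14/99, 2/495)
j=8 picked index 8: u0 ∈ [-26/495, 1/9)
intersection: [0, 2/495)

0 2/495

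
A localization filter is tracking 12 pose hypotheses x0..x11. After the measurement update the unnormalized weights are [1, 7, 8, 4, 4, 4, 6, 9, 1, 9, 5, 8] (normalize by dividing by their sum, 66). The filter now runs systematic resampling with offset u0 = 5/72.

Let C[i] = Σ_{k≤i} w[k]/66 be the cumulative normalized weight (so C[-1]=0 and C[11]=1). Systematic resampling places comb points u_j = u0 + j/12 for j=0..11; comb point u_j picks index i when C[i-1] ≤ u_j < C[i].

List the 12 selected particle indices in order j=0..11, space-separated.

C = [1/66, 4/33, 8/33, 10/33, 4/11, 14/33, 17/33, 43/66, 2/3, 53/66, 29/33, 1]
j=0: u_0=5/72 ∈ [1/66, 4/33) → index 1
j=1: u_1=11/72 ∈ [4/33, 8/33) → index 2
j=2: u_2=17/72 ∈ [4/33, 8/33) → index 2
j=3: u_3=23/72 ∈ [10/33, 4/11) → index 4
j=4: u_4=29/72 ∈ [4/11, 14/33) → index 5
j=5: u_5=35/72 ∈ [14/33, 17/33) → index 6
j=6: u_6=41/72 ∈ [17/33, 43/66) → index 7
j=7: u_7=47/72 ∈ [43/66, 2/3) → index 8
j=8: u_8=53/72 ∈ [2/3, 53/66) → index 9
j=9: u_9=59/72 ∈ [53/66, 29/33) → index 10
j=10: u_10=65/72 ∈ [29/33, 1) → index 11
j=11: u_11=71/72 ∈ [29/33, 1) → index 11

1 2 2 4 5 6 7 8 9 10 11 11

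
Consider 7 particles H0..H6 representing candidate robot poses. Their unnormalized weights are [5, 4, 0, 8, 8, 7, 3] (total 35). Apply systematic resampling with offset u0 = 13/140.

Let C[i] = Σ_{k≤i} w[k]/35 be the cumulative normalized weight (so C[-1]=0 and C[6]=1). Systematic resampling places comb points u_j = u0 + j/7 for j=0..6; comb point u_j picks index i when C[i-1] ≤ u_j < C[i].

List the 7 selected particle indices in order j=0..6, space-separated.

0 1 3 4 4 5 6

C = [1/7, 9/35, 9/35, 17/35, 5/7, 32/35, 1]
j=0: u_0=13/140 ∈ [0, 1/7) → index 0
j=1: u_1=33/140 ∈ [1/7, 9/35) → index 1
j=2: u_2=53/140 ∈ [9/35, 17/35) → index 3
j=3: u_3=73/140 ∈ [17/35, 5/7) → index 4
j=4: u_4=93/140 ∈ [17/35, 5/7) → index 4
j=5: u_5=113/140 ∈ [5/7, 32/35) → index 5
j=6: u_6=19/20 ∈ [32/35, 1) → index 6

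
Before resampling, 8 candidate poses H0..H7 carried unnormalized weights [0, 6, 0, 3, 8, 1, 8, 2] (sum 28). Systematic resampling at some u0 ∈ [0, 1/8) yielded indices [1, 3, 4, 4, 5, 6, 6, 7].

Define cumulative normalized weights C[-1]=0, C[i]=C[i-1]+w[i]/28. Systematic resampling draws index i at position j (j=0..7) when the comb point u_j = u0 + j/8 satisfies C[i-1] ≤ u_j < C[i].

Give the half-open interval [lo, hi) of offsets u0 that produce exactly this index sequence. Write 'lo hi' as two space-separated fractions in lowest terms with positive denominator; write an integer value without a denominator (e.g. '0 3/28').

C = [0, 3/14, 3/14, 9/28, 17/28, 9/14, 13/14, 1]
j=0 picked index 1: u0 ∈ [0, 3/14)
j=1 picked index 3: u0 ∈ [5/56, 11/56)
j=2 picked index 4: u0 ∈ [1/14, 5/14)
j=3 picked index 4: u0 ∈ [-3/56, 13/56)
j=4 picked index 5: u0 ∈ [3/28, 1/7)
j=5 picked index 6: u0 ∈ [1/56, 17/56)
j=6 picked index 6: u0 ∈ [-3/28, 5/28)
j=7 picked index 7: u0 ∈ [3/56, 1/8)
intersection: [3/28, 1/8)

3/28 1/8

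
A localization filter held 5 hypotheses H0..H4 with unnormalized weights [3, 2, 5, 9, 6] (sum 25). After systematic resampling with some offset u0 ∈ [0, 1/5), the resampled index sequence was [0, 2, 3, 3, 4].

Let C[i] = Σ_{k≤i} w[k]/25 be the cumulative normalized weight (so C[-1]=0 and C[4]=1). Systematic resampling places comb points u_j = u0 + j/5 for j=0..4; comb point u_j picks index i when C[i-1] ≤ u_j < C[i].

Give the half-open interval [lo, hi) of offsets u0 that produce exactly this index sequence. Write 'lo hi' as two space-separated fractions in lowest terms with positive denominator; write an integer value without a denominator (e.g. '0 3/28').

0 3/25

C = [3/25, 1/5, 2/5, 19/25, 1]
j=0 picked index 0: u0 ∈ [0, 3/25)
j=1 picked index 2: u0 ∈ [0, 1/5)
j=2 picked index 3: u0 ∈ [0, 9/25)
j=3 picked index 3: u0 ∈ [-1/5, 4/25)
j=4 picked index 4: u0 ∈ [-1/25, 1/5)
intersection: [0, 3/25)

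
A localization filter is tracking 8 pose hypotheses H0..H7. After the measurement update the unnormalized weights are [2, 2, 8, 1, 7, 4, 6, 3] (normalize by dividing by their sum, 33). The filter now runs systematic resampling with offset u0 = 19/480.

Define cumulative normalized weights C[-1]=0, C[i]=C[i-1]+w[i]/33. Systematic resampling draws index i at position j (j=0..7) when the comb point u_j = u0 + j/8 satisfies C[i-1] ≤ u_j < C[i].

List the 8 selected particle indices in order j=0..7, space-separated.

0 2 2 4 4 5 6 7

C = [2/33, 4/33, 4/11, 13/33, 20/33, 8/11, 10/11, 1]
j=0: u_0=19/480 ∈ [0, 2/33) → index 0
j=1: u_1=79/480 ∈ [4/33, 4/11) → index 2
j=2: u_2=139/480 ∈ [4/33, 4/11) → index 2
j=3: u_3=199/480 ∈ [13/33, 20/33) → index 4
j=4: u_4=259/480 ∈ [13/33, 20/33) → index 4
j=5: u_5=319/480 ∈ [20/33, 8/11) → index 5
j=6: u_6=379/480 ∈ [8/11, 10/11) → index 6
j=7: u_7=439/480 ∈ [10/11, 1) → index 7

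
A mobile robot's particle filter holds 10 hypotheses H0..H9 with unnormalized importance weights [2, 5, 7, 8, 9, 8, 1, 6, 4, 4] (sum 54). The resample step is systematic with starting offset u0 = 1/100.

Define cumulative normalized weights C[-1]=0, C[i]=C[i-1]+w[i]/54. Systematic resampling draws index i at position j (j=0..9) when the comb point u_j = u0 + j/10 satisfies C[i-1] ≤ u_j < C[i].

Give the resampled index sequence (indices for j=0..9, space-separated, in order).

0 1 2 3 4 4 5 5 7 8

C = [1/27, 7/54, 7/27, 11/27, 31/54, 13/18, 20/27, 23/27, 25/27, 1]
j=0: u_0=1/100 ∈ [0, 1/27) → index 0
j=1: u_1=11/100 ∈ [1/27, 7/54) → index 1
j=2: u_2=21/100 ∈ [7/54, 7/27) → index 2
j=3: u_3=31/100 ∈ [7/27, 11/27) → index 3
j=4: u_4=41/100 ∈ [11/27, 31/54) → index 4
j=5: u_5=51/100 ∈ [11/27, 31/54) → index 4
j=6: u_6=61/100 ∈ [31/54, 13/18) → index 5
j=7: u_7=71/100 ∈ [31/54, 13/18) → index 5
j=8: u_8=81/100 ∈ [20/27, 23/27) → index 7
j=9: u_9=91/100 ∈ [23/27, 25/27) → index 8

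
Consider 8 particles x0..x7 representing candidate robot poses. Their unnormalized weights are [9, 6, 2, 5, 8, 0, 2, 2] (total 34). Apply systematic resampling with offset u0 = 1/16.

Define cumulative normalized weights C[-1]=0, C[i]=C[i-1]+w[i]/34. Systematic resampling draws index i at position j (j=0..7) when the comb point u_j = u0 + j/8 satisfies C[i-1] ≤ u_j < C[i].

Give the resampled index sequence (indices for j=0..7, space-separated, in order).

0 0 1 1 3 4 4 6

C = [9/34, 15/34, 1/2, 11/17, 15/17, 15/17, 16/17, 1]
j=0: u_0=1/16 ∈ [0, 9/34) → index 0
j=1: u_1=3/16 ∈ [0, 9/34) → index 0
j=2: u_2=5/16 ∈ [9/34, 15/34) → index 1
j=3: u_3=7/16 ∈ [9/34, 15/34) → index 1
j=4: u_4=9/16 ∈ [1/2, 11/17) → index 3
j=5: u_5=11/16 ∈ [11/17, 15/17) → index 4
j=6: u_6=13/16 ∈ [11/17, 15/17) → index 4
j=7: u_7=15/16 ∈ [15/17, 16/17) → index 6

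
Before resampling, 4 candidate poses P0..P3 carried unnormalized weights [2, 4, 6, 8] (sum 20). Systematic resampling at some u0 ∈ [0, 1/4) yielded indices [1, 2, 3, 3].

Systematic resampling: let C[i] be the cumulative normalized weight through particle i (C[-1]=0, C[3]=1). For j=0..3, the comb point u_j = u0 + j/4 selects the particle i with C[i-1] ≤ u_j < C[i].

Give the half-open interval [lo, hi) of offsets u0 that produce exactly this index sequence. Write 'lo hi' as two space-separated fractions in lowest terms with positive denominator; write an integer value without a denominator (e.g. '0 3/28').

1/10 1/4

C = [1/10, 3/10, 3/5, 1]
j=0 picked index 1: u0 ∈ [1/10, 3/10)
j=1 picked index 2: u0 ∈ [1/20, 7/20)
j=2 picked index 3: u0 ∈ [1/10, 1/2)
j=3 picked index 3: u0 ∈ [-3/20, 1/4)
intersection: [1/10, 1/4)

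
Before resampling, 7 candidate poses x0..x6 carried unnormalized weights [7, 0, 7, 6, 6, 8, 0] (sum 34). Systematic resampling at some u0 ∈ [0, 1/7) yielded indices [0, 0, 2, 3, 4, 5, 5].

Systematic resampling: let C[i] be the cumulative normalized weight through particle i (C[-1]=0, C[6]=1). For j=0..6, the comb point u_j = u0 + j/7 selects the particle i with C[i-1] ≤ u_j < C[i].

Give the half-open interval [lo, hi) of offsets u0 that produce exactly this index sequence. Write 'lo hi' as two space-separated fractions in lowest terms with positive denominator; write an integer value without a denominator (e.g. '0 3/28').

6/119 15/238

C = [7/34, 7/34, 7/17, 10/17, 13/17, 1, 1]
j=0 picked index 0: u0 ∈ [0, 7/34)
j=1 picked index 0: u0 ∈ [-1/7, 15/238)
j=2 picked index 2: u0 ∈ [-19/238, 15/119)
j=3 picked index 3: u0 ∈ [-2/119, 19/119)
j=4 picked index 4: u0 ∈ [2/119, 23/119)
j=5 picked index 5: u0 ∈ [6/119, 2/7)
j=6 picked index 5: u0 ∈ [-11/119, 1/7)
intersection: [6/119, 15/238)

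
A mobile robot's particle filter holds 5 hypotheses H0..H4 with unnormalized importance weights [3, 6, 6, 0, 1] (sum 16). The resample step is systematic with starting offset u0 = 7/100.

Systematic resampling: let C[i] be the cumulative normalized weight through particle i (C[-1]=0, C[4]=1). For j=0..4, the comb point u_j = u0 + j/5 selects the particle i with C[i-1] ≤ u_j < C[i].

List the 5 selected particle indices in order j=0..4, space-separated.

0 1 1 2 2

C = [3/16, 9/16, 15/16, 15/16, 1]
j=0: u_0=7/100 ∈ [0, 3/16) → index 0
j=1: u_1=27/100 ∈ [3/16, 9/16) → index 1
j=2: u_2=47/100 ∈ [3/16, 9/16) → index 1
j=3: u_3=67/100 ∈ [9/16, 15/16) → index 2
j=4: u_4=87/100 ∈ [9/16, 15/16) → index 2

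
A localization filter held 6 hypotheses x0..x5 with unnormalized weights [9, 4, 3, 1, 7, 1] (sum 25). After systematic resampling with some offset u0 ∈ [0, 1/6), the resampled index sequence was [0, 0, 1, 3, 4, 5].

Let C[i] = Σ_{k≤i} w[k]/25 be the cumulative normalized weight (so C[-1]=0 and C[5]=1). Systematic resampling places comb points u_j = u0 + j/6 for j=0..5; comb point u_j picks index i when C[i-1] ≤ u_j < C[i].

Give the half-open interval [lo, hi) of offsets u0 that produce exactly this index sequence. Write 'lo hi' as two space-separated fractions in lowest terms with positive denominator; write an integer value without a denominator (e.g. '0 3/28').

7/50 1/6

C = [9/25, 13/25, 16/25, 17/25, 24/25, 1]
j=0 picked index 0: u0 ∈ [0, 9/25)
j=1 picked index 0: u0 ∈ [-1/6, 29/150)
j=2 picked index 1: u0 ∈ [2/75, 14/75)
j=3 picked index 3: u0 ∈ [7/50, 9/50)
j=4 picked index 4: u0 ∈ [1/75, 22/75)
j=5 picked index 5: u0 ∈ [19/150, 1/6)
intersection: [7/50, 1/6)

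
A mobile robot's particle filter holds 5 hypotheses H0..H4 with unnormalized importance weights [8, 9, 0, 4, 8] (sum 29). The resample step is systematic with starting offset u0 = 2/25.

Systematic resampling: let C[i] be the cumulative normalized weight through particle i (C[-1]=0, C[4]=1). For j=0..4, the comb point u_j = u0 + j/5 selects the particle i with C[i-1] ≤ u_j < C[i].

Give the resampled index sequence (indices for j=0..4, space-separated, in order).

C = [8/29, 17/29, 17/29, 21/29, 1]
j=0: u_0=2/25 ∈ [0, 8/29) → index 0
j=1: u_1=7/25 ∈ [8/29, 17/29) → index 1
j=2: u_2=12/25 ∈ [8/29, 17/29) → index 1
j=3: u_3=17/25 ∈ [17/29, 21/29) → index 3
j=4: u_4=22/25 ∈ [21/29, 1) → index 4

0 1 1 3 4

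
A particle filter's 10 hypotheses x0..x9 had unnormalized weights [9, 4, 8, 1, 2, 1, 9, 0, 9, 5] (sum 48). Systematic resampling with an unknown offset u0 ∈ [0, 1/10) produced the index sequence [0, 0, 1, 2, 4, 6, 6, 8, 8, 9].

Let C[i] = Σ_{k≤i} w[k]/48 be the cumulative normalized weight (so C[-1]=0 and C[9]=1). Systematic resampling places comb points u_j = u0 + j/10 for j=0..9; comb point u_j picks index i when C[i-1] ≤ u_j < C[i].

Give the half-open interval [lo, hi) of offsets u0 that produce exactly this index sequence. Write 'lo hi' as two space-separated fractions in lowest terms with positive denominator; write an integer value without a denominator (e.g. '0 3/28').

C = [3/16, 13/48, 7/16, 11/24, 1/2, 25/48, 17/24, 17/24, 43/48, 1]
j=0 picked index 0: u0 ∈ [0, 3/16)
j=1 picked index 0: u0 ∈ [-1/10, 7/80)
j=2 picked index 1: u0 ∈ [-1/80, 17/240)
j=3 picked index 2: u0 ∈ [-7/240, 11/80)
j=4 picked index 4: u0 ∈ [7/120, 1/10)
j=5 picked index 6: u0 ∈ [1/48, 5/24)
j=6 picked index 6: u0 ∈ [-19/240, 13/120)
j=7 picked index 8: u0 ∈ [1/120, 47/240)
j=8 picked index 8: u0 ∈ [-11/120, 23/240)
j=9 picked index 9: u0 ∈ [-1/240, 1/10)
intersection: [7/120, 17/240)

7/120 17/240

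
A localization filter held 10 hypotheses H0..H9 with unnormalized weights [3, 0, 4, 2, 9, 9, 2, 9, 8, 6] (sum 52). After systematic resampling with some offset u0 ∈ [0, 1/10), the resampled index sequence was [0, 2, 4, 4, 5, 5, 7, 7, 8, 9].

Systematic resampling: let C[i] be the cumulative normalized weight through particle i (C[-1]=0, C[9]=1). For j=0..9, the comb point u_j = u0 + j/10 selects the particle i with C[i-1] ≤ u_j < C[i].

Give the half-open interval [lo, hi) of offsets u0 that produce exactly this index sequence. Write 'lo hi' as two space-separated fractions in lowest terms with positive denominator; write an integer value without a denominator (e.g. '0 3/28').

C = [3/52, 3/52, 7/52, 9/52, 9/26, 27/52, 29/52, 19/26, 23/26, 1]
j=0 picked index 0: u0 ∈ [0, 3/52)
j=1 picked index 2: u0 ∈ [-11/260, 9/260)
j=2 picked index 4: u0 ∈ [-7/260, 19/130)
j=3 picked index 4: u0 ∈ [-33/260, 3/65)
j=4 picked index 5: u0 ∈ [-7/130, 31/260)
j=5 picked index 5: u0 ∈ [-2/13, 1/52)
j=6 picked index 7: u0 ∈ [-11/260, 17/130)
j=7 picked index 7: u0 ∈ [-37/260, 2/65)
j=8 picked index 8: u0 ∈ [-9/130, 11/130)
j=9 picked index 9: u0 ∈ [-1/65, 1/10)
intersection: [0, 1/52)

0 1/52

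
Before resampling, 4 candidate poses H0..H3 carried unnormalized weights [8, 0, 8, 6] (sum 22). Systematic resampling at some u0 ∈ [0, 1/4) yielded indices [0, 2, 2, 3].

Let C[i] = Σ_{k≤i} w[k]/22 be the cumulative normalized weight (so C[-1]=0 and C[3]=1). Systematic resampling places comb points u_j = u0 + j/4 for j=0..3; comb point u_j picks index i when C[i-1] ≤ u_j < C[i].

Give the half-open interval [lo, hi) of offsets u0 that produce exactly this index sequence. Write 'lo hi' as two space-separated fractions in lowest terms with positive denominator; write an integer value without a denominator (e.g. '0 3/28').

C = [4/11, 4/11, 8/11, 1]
j=0 picked index 0: u0 ∈ [0, 4/11)
j=1 picked index 2: u0 ∈ [5/44, 21/44)
j=2 picked index 2: u0 ∈ [-3/22, 5/22)
j=3 picked index 3: u0 ∈ [-1/44, 1/4)
intersection: [5/44, 5/22)

5/44 5/22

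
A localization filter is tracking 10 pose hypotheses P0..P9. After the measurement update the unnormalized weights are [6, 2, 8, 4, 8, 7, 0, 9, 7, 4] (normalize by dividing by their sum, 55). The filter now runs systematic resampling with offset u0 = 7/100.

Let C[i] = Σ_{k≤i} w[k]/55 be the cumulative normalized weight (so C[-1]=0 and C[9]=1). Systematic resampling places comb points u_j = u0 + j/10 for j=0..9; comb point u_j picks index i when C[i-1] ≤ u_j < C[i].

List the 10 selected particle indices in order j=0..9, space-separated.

C = [6/55, 8/55, 16/55, 4/11, 28/55, 7/11, 7/11, 4/5, 51/55, 1]
j=0: u_0=7/100 ∈ [0, 6/55) → index 0
j=1: u_1=17/100 ∈ [8/55, 16/55) → index 2
j=2: u_2=27/100 ∈ [8/55, 16/55) → index 2
j=3: u_3=37/100 ∈ [4/11, 28/55) → index 4
j=4: u_4=47/100 ∈ [4/11, 28/55) → index 4
j=5: u_5=57/100 ∈ [28/55, 7/11) → index 5
j=6: u_6=67/100 ∈ [7/11, 4/5) → index 7
j=7: u_7=77/100 ∈ [7/11, 4/5) → index 7
j=8: u_8=87/100 ∈ [4/5, 51/55) → index 8
j=9: u_9=97/100 ∈ [51/55, 1) → index 9

0 2 2 4 4 5 7 7 8 9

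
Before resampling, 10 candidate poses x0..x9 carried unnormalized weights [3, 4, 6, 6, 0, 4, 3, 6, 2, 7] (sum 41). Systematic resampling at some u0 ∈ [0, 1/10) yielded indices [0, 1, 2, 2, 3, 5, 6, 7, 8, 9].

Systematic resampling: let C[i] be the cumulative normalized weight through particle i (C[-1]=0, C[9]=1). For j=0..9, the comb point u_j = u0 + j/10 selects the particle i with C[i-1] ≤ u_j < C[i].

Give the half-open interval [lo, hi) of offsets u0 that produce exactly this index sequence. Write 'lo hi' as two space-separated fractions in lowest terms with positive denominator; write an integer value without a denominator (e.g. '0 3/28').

0 7/410

C = [3/41, 7/41, 13/41, 19/41, 19/41, 23/41, 26/41, 32/41, 34/41, 1]
j=0 picked index 0: u0 ∈ [0, 3/41)
j=1 picked index 1: u0 ∈ [-11/410, 29/410)
j=2 picked index 2: u0 ∈ [-6/205, 24/205)
j=3 picked index 2: u0 ∈ [-53/410, 7/410)
j=4 picked index 3: u0 ∈ [-17/205, 13/205)
j=5 picked index 5: u0 ∈ [-3/82, 5/82)
j=6 picked index 6: u0 ∈ [-8/205, 7/205)
j=7 picked index 7: u0 ∈ [-27/410, 33/410)
j=8 picked index 8: u0 ∈ [-4/205, 6/205)
j=9 picked index 9: u0 ∈ [-29/410, 1/10)
intersection: [0, 7/410)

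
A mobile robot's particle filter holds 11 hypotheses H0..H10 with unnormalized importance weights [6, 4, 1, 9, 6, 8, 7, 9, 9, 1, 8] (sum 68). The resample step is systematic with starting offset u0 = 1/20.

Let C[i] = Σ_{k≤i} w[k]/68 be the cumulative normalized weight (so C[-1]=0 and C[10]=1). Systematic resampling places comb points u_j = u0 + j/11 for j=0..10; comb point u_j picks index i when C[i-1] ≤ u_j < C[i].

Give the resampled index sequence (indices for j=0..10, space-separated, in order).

0 1 3 4 5 6 6 7 8 9 10

C = [3/34, 5/34, 11/68, 5/17, 13/34, 1/2, 41/68, 25/34, 59/68, 15/17, 1]
j=0: u_0=1/20 ∈ [0, 3/34) → index 0
j=1: u_1=31/220 ∈ [3/34, 5/34) → index 1
j=2: u_2=51/220 ∈ [11/68, 5/17) → index 3
j=3: u_3=71/220 ∈ [5/17, 13/34) → index 4
j=4: u_4=91/220 ∈ [13/34, 1/2) → index 5
j=5: u_5=111/220 ∈ [1/2, 41/68) → index 6
j=6: u_6=131/220 ∈ [1/2, 41/68) → index 6
j=7: u_7=151/220 ∈ [41/68, 25/34) → index 7
j=8: u_8=171/220 ∈ [25/34, 59/68) → index 8
j=9: u_9=191/220 ∈ [59/68, 15/17) → index 9
j=10: u_10=211/220 ∈ [15/17, 1) → index 10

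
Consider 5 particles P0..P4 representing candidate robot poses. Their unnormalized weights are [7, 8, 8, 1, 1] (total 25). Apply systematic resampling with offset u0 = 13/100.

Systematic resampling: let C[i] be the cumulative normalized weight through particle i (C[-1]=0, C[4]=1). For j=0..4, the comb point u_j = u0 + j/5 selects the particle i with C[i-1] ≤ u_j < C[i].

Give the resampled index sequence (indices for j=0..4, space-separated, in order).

0 1 1 2 3

C = [7/25, 3/5, 23/25, 24/25, 1]
j=0: u_0=13/100 ∈ [0, 7/25) → index 0
j=1: u_1=33/100 ∈ [7/25, 3/5) → index 1
j=2: u_2=53/100 ∈ [7/25, 3/5) → index 1
j=3: u_3=73/100 ∈ [3/5, 23/25) → index 2
j=4: u_4=93/100 ∈ [23/25, 24/25) → index 3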